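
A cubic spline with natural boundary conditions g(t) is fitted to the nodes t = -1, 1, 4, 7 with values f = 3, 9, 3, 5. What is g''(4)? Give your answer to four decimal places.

Write σ_i for g''(x_i). With h_i = 2, 3, 3 and divided differences Δ_i = 3, -2, 2/3, the continuity of g' gives the tridiagonal system
  2·σ_0 + 10·σ_1 + 3·σ_2 = 6(Δ_1 - Δ_0) = -30
  3·σ_1 + 12·σ_2 + 3·σ_3 = 6(Δ_2 - Δ_1) = 16
Natural end conditions: σ_0 = σ_3 = 0.
Forward elimination and back-substitution give σ_0 = 0, σ_1 = -136/37, σ_2 = 250/111, σ_3 = 0.

2.2523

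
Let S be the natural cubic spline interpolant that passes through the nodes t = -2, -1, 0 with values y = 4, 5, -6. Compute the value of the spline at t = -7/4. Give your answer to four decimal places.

4.9531

Put σ_i = S'' at the i-th knot. Here h = (1, 1) and Δ = (1, -11), so the interior equations h_(i-1)·σ_(i-1) + 2(h_(i-1)+h_i)·σ_i + h_i·σ_(i+1) = 6(Δ_i − Δ_(i-1)) read
  1·σ_0 + 4·σ_1 + 1·σ_2 = 6(Δ_1 - Δ_0) = -72
Natural end conditions: σ_0 = σ_2 = 0.
Forward elimination and back-substitution give σ_0 = 0, σ_1 = -18, σ_2 = 0.
On [-2, -1], S(t) = 4 + 4·(t + 2) + 0·(t + 2)² - 3·(t + 2)³.
With (t + 2) = 1/4: S(-7/4) = 317/64.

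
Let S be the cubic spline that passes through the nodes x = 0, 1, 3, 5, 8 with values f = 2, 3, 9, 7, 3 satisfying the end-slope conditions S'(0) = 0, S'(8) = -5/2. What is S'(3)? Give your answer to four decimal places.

Write M_i for S''(x_i). With h_i = 1, 2, 2, 3 and divided differences Δ_i = 1, 3, -1, -4/3, the continuity of S' gives the tridiagonal system
  1·M_0 + 6·M_1 + 2·M_2 = 6(Δ_1 - Δ_0) = 12
  2·M_1 + 8·M_2 + 2·M_3 = 6(Δ_2 - Δ_1) = -24
  2·M_2 + 10·M_3 + 3·M_4 = 6(Δ_3 - Δ_2) = -2
Clamped end conditions give two more equations: 2h_0·M_0 + h_0·M_1 = 6(Δ_0 - S'(0)) = 6 and h_3·M_3 + 2h_3·M_4 = 6(S'(8) - Δ_3) = -7.
Hence M_0 = 153/106, M_1 = 165/53, M_2 = -861/212, M_3 = 60/53, M_4 = -551/318.
On [3, 5], S'(x) = b_2 + 2c_2·(x - 3) + 3d_2·(x - 3)² with b_2 = Δ_2 - h_2(2M_2 + M_3)/6 = 141/106, c_2 = M_2/2 = -861/424, d_2 = (M_3 - M_2)/(6h_2) = 367/848. So S'(3) = 141/106.

1.3302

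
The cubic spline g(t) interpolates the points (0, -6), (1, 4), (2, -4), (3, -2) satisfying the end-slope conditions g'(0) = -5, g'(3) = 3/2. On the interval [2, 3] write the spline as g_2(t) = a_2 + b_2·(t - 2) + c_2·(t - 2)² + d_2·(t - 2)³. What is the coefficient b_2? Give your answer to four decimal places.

-5.9333

With m_i denoting the second derivative at x_i, h_i = 1, 1, 1, and Δ_i = (y_(i+1) − y_i)/h_i = 10, -8, 2:
  1·m_0 + 4·m_1 + 1·m_2 = 6(Δ_1 - Δ_0) = -108
  1·m_1 + 4·m_2 + 1·m_3 = 6(Δ_2 - Δ_1) = 60
Clamped end conditions give two more equations: 2h_0·m_0 + h_0·m_1 = 6(Δ_0 - g'(0)) = 90 and h_2·m_2 + 2h_2·m_3 = 6(g'(3) - Δ_2) = -3.
Solving the tridiagonal system: m_0 = 1073/15, m_1 = -796/15, m_2 = 491/15, m_3 = -268/15.
On [2, 3], with g_2(t) = a_2 + b_2·(t - 2) + c_2·(t - 2)² + d_2·(t - 2)³: c_2 = m_2/2 = 491/30, d_2 = (m_3 - m_2)/(6h_2) = -253/30, b_2 = Δ_2 - h_2(2m_2 + m_3)/6 = -89/15.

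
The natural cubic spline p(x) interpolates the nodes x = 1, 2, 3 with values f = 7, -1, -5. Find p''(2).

6

Let M_i = p''(x_i). Step sizes h_i = 1, 1; slopes of the chords Δ_i = (y_(i+1) - y_i)/h_i = -8, -4.
  1·M_0 + 4·M_1 + 1·M_2 = 6(Δ_1 - Δ_0) = 24
Natural end conditions: M_0 = M_2 = 0.
Hence M_0 = 0, M_1 = 6, M_2 = 0.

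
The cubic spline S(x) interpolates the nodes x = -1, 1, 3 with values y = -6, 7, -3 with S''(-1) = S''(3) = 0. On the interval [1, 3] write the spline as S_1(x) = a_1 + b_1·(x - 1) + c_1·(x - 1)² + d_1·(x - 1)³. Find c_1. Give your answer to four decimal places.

Let M_i = S''(x_i). Step sizes h_i = 2, 2; slopes of the chords Δ_i = (y_(i+1) - y_i)/h_i = 13/2, -5.
  2·M_0 + 8·M_1 + 2·M_2 = 6(Δ_1 - Δ_0) = -69
Natural end conditions: M_0 = M_2 = 0.
Forward elimination and back-substitution give M_0 = 0, M_1 = -69/8, M_2 = 0.
On [1, 3], with S_1(x) = a_1 + b_1·(x - 1) + c_1·(x - 1)² + d_1·(x - 1)³: c_1 = M_1/2 = -69/16, d_1 = (M_2 - M_1)/(6h_1) = 23/32, b_1 = Δ_1 - h_1(2M_1 + M_2)/6 = 3/4.

-4.3125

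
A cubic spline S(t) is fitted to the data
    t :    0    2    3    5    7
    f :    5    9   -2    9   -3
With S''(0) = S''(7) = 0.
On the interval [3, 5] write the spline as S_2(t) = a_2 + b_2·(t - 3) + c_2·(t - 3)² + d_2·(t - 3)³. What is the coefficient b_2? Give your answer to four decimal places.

-5.7617

Put M_i = S'' at the i-th knot. Here h = (2, 1, 2, 2) and Δ = (2, -11, 11/2, -6), so the interior equations h_(i-1)·M_(i-1) + 2(h_(i-1)+h_i)·M_i + h_i·M_(i+1) = 6(Δ_i − Δ_(i-1)) read
  2·M_0 + 6·M_1 + 1·M_2 = 6(Δ_1 - Δ_0) = -78
  1·M_1 + 6·M_2 + 2·M_3 = 6(Δ_2 - Δ_1) = 99
  2·M_2 + 8·M_3 + 2·M_4 = 6(Δ_3 - Δ_2) = -69
Natural end conditions: M_0 = M_4 = 0.
Hence M_0 = 0, M_1 = -2181/128, M_2 = 1551/64, M_3 = -3759/256, M_4 = 0.
On [3, 5], with S_2(t) = a_2 + b_2·(t - 3) + c_2·(t - 3)² + d_2·(t - 3)³: c_2 = M_2/2 = 1551/128, d_2 = (M_3 - M_2)/(6h_2) = -3321/1024, b_2 = Δ_2 - h_2(2M_2 + M_3)/6 = -1475/256.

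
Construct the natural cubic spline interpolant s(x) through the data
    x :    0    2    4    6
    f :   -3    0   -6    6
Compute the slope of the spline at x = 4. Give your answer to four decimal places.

With M_i denoting the second derivative at x_i, h_i = 2, 2, 2, and Δ_i = (y_(i+1) − y_i)/h_i = 3/2, -3, 6:
  2·M_0 + 8·M_1 + 2·M_2 = 6(Δ_1 - Δ_0) = -27
  2·M_1 + 8·M_2 + 2·M_3 = 6(Δ_2 - Δ_1) = 54
Natural end conditions: M_0 = M_3 = 0.
Forward elimination and back-substitution give M_0 = 0, M_1 = -27/5, M_2 = 81/10, M_3 = 0.
On [4, 6], s'(x) = b_2 + 2c_2·(x - 4) + 3d_2·(x - 4)² with b_2 = Δ_2 - h_2(2M_2 + M_3)/6 = 3/5, c_2 = M_2/2 = 81/20, d_2 = (M_3 - M_2)/(6h_2) = -27/40. So s'(4) = 3/5.

0.6000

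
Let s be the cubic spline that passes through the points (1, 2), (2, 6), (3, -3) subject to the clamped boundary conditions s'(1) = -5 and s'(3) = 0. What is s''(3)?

Write m_i for s''(x_i). With h_i = 1, 1 and divided differences Δ_i = 4, -9, the continuity of s' gives the tridiagonal system
  1·m_0 + 4·m_1 + 1·m_2 = 6(Δ_1 - Δ_0) = -78
Clamped end conditions give two more equations: 2h_0·m_0 + h_0·m_1 = 6(Δ_0 - s'(1)) = 54 and h_1·m_1 + 2h_1·m_2 = 6(s'(3) - Δ_1) = 54.
Solving the tridiagonal system: m_0 = 49, m_1 = -44, m_2 = 49.

49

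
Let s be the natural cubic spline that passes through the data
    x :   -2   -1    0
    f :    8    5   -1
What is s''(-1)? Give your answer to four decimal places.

-4.5000

Let σ_i = s''(x_i). Step sizes h_i = 1, 1; slopes of the chords Δ_i = (y_(i+1) - y_i)/h_i = -3, -6.
  1·σ_0 + 4·σ_1 + 1·σ_2 = 6(Δ_1 - Δ_0) = -18
Natural end conditions: σ_0 = σ_2 = 0.
Solving: σ_0 = 0, σ_1 = -9/2, σ_2 = 0.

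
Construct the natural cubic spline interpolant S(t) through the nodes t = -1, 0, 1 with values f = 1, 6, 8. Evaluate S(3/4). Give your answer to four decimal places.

Write σ_i for S''(x_i). With h_i = 1, 1 and divided differences Δ_i = 5, 2, the continuity of S' gives the tridiagonal system
  1·σ_0 + 4·σ_1 + 1·σ_2 = 6(Δ_1 - Δ_0) = -18
Natural end conditions: σ_0 = σ_2 = 0.
Solving the tridiagonal system: σ_0 = 0, σ_1 = -9/2, σ_2 = 0.
On [0, 1], S(t) = 6 + 7/2·t - 9/4·t² + 3/4·t³.
With t = 3/4: S(3/4) = 1965/256.

7.6758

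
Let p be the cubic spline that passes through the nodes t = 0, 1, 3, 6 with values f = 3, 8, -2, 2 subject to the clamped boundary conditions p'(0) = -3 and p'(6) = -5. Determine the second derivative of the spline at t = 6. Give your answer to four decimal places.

Write M_i for p''(x_i). With h_i = 1, 2, 3 and divided differences Δ_i = 5, -5, 4/3, the continuity of p' gives the tridiagonal system
  1·M_0 + 6·M_1 + 2·M_2 = 6(Δ_1 - Δ_0) = -60
  2·M_1 + 10·M_2 + 3·M_3 = 6(Δ_2 - Δ_1) = 38
Clamped end conditions give two more equations: 2h_0·M_0 + h_0·M_1 = 6(Δ_0 - p'(0)) = 48 and h_2·M_2 + 2h_2·M_3 = 6(p'(6) - Δ_2) = -38.
Solving: M_0 = 640/19, M_1 = -368/19, M_2 = 214/19, M_3 = -682/57.

-11.9649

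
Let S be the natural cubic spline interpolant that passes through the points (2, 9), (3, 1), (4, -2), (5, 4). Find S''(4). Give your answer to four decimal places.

Put σ_i = S'' at the i-th knot. Here h = (1, 1, 1) and Δ = (-8, -3, 6), so the interior equations h_(i-1)·σ_(i-1) + 2(h_(i-1)+h_i)·σ_i + h_i·σ_(i+1) = 6(Δ_i − Δ_(i-1)) read
  1·σ_0 + 4·σ_1 + 1·σ_2 = 6(Δ_1 - Δ_0) = 30
  1·σ_1 + 4·σ_2 + 1·σ_3 = 6(Δ_2 - Δ_1) = 54
Natural end conditions: σ_0 = σ_3 = 0.
Solving the tridiagonal system: σ_0 = 0, σ_1 = 22/5, σ_2 = 62/5, σ_3 = 0.

12.4000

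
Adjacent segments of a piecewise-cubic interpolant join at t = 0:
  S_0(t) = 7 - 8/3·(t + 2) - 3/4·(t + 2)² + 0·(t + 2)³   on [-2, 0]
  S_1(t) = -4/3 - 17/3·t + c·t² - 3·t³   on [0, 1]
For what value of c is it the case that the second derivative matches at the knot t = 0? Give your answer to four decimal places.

S_0''(t) = -3/2 + 0·(t + 2), so S_0''(0) = -3/2. On the right, S_1''(0) = 2c, so c = -3/4.

-0.7500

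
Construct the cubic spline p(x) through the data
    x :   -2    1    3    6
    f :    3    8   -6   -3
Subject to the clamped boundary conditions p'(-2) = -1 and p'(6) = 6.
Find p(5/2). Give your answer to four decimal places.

Write m_i for p''(x_i). With h_i = 3, 2, 3 and divided differences Δ_i = 5/3, -7, 1, the continuity of p' gives the tridiagonal system
  3·m_0 + 10·m_1 + 2·m_2 = 6(Δ_1 - Δ_0) = -52
  2·m_1 + 10·m_2 + 3·m_3 = 6(Δ_2 - Δ_1) = 48
Clamped end conditions give two more equations: 2h_0·m_0 + h_0·m_1 = 6(Δ_0 - p'(-2)) = 16 and h_2·m_2 + 2h_2·m_3 = 6(p'(6) - Δ_2) = 30.
Solving the tridiagonal system: m_0 = 1880/273, m_1 = -768/91, m_2 = 534/91, m_3 = 188/91.
On [1, 3], p(x) = 8 - 303/91·(x - 1) - 384/91·(x - 1)² + 31/26·(x - 1)³.
With (x - 1) = 3/2: p(5/2) = -3589/1456.

-2.4650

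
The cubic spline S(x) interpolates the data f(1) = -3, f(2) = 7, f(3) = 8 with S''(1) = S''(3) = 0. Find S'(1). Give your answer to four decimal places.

With m_i denoting the second derivative at x_i, h_i = 1, 1, and Δ_i = (y_(i+1) − y_i)/h_i = 10, 1:
  1·m_0 + 4·m_1 + 1·m_2 = 6(Δ_1 - Δ_0) = -54
Natural end conditions: m_0 = m_2 = 0.
Solving the tridiagonal system: m_0 = 0, m_1 = -27/2, m_2 = 0.
On [1, 2], S'(x) = b_0 + 2c_0·(x - 1) + 3d_0·(x - 1)² with b_0 = Δ_0 - h_0(2m_0 + m_1)/6 = 49/4, c_0 = m_0/2 = 0, d_0 = (m_1 - m_0)/(6h_0) = -9/4. So S'(1) = 49/4.

12.2500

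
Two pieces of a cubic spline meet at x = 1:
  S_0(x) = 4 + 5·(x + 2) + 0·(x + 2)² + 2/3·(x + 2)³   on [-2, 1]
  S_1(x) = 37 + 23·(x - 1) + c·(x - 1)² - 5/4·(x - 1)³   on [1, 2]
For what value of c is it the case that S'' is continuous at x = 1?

6

S_0''(x) = 0 + 4·(x + 2), so S_0''(1) = 12. On the right, S_1''(1) = 2c, so c = 6.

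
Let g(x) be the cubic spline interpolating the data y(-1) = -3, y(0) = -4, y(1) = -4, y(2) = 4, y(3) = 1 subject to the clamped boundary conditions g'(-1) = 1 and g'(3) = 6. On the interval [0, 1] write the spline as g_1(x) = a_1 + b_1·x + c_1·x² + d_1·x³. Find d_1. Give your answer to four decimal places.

Let m_i = g''(x_i). Step sizes h_i = 1, 1, 1, 1; slopes of the chords Δ_i = (y_(i+1) - y_i)/h_i = -1, 0, 8, -3.
  1·m_0 + 4·m_1 + 1·m_2 = 6(Δ_1 - Δ_0) = 6
  1·m_1 + 4·m_2 + 1·m_3 = 6(Δ_2 - Δ_1) = 48
  1·m_2 + 4·m_3 + 1·m_4 = 6(Δ_3 - Δ_2) = -66
Clamped end conditions give two more equations: 2h_0·m_0 + h_0·m_1 = 6(Δ_0 - g'(-1)) = -12 and h_3·m_3 + 2h_3·m_4 = 6(g'(3) - Δ_3) = 54.
Forward elimination and back-substitution give m_0 = -19/4, m_1 = -5/2, m_2 = 83/4, m_3 = -65/2, m_4 = 173/4.
On [0, 1], with g_1(x) = a_1 + b_1·x + c_1·x² + d_1·x³: c_1 = m_1/2 = -5/4, d_1 = (m_2 - m_1)/(6h_1) = 31/8, b_1 = Δ_1 - h_1(2m_1 + m_2)/6 = -21/8.

3.8750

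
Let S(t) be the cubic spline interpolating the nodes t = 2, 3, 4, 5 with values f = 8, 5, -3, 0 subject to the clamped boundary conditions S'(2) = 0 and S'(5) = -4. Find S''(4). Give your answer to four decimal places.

Put M_i = S'' at the i-th knot. Here h = (1, 1, 1) and Δ = (-3, -8, 3), so the interior equations h_(i-1)·M_(i-1) + 2(h_(i-1)+h_i)·M_i + h_i·M_(i+1) = 6(Δ_i − Δ_(i-1)) read
  1·M_0 + 4·M_1 + 1·M_2 = 6(Δ_1 - Δ_0) = -30
  1·M_1 + 4·M_2 + 1·M_3 = 6(Δ_2 - Δ_1) = 66
Clamped end conditions give two more equations: 2h_0·M_0 + h_0·M_1 = 6(Δ_0 - S'(2)) = -18 and h_2·M_2 + 2h_2·M_3 = 6(S'(5) - Δ_2) = -42.
Solving: M_0 = -28/15, M_1 = -214/15, M_2 = 434/15, M_3 = -532/15.

28.9333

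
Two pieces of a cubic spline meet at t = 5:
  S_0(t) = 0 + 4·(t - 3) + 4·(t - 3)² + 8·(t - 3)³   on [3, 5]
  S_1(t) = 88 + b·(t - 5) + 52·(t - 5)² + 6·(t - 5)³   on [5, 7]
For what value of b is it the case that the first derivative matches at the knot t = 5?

116

S_0'(t) = 4 + 8·(t - 3) + 24·(t - 3)², so S_0'(5) = 116. On the right, S_1'(5) = b, so b = 116.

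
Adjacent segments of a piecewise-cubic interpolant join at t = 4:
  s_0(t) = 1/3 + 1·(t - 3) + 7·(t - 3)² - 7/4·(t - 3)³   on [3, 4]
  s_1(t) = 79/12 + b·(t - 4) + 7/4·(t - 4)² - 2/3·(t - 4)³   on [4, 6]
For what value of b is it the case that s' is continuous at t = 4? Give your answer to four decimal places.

s_0'(t) = 1 + 14·(t - 3) - 21/4·(t - 3)², so s_0'(4) = 39/4. On the right, s_1'(4) = b, so b = 39/4.

9.7500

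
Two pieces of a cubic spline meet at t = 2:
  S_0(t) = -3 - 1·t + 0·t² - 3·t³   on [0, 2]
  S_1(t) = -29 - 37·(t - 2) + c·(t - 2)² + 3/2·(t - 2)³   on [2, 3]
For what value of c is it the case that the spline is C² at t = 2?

-18

S_0''(t) = 0 - 18·t, so S_0''(2) = -36. On the right, S_1''(2) = 2c, so c = -18.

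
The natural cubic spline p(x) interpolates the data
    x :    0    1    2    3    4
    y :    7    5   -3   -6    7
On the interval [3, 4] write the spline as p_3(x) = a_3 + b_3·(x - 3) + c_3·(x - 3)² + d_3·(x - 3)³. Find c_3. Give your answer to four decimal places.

11.4643

Let σ_i = p''(x_i). Step sizes h_i = 1, 1, 1, 1; slopes of the chords Δ_i = (y_(i+1) - y_i)/h_i = -2, -8, -3, 13.
  1·σ_0 + 4·σ_1 + 1·σ_2 = 6(Δ_1 - Δ_0) = -36
  1·σ_1 + 4·σ_2 + 1·σ_3 = 6(Δ_2 - Δ_1) = 30
  1·σ_2 + 4·σ_3 + 1·σ_4 = 6(Δ_3 - Δ_2) = 96
Natural end conditions: σ_0 = σ_4 = 0.
Forward elimination and back-substitution give σ_0 = 0, σ_1 = -141/14, σ_2 = 30/7, σ_3 = 321/14, σ_4 = 0.
On [3, 4], with p_3(x) = a_3 + b_3·(x - 3) + c_3·(x - 3)² + d_3·(x - 3)³: c_3 = σ_3/2 = 321/28, d_3 = (σ_4 - σ_3)/(6h_3) = -107/28, b_3 = Δ_3 - h_3(2σ_3 + σ_4)/6 = 75/14.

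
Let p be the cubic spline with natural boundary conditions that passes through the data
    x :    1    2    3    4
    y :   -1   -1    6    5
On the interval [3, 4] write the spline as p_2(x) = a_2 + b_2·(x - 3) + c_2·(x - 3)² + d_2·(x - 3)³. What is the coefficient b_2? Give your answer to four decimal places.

4.2000

Put M_i = p'' at the i-th knot. Here h = (1, 1, 1) and Δ = (0, 7, -1), so the interior equations h_(i-1)·M_(i-1) + 2(h_(i-1)+h_i)·M_i + h_i·M_(i+1) = 6(Δ_i − Δ_(i-1)) read
  1·M_0 + 4·M_1 + 1·M_2 = 6(Δ_1 - Δ_0) = 42
  1·M_1 + 4·M_2 + 1·M_3 = 6(Δ_2 - Δ_1) = -48
Natural end conditions: M_0 = M_3 = 0.
Solving: M_0 = 0, M_1 = 72/5, M_2 = -78/5, M_3 = 0.
On [3, 4], with p_2(x) = a_2 + b_2·(x - 3) + c_2·(x - 3)² + d_2·(x - 3)³: c_2 = M_2/2 = -39/5, d_2 = (M_3 - M_2)/(6h_2) = 13/5, b_2 = Δ_2 - h_2(2M_2 + M_3)/6 = 21/5.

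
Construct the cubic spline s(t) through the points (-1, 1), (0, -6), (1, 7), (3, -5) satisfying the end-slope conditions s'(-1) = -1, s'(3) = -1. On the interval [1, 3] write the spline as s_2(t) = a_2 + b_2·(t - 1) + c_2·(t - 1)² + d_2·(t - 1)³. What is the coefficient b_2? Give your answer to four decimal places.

9.3636

Put M_i = s'' at the i-th knot. Here h = (1, 1, 2) and Δ = (-7, 13, -6), so the interior equations h_(i-1)·M_(i-1) + 2(h_(i-1)+h_i)·M_i + h_i·M_(i+1) = 6(Δ_i − Δ_(i-1)) read
  1·M_0 + 4·M_1 + 1·M_2 = 6(Δ_1 - Δ_0) = 120
  1·M_1 + 6·M_2 + 2·M_3 = 6(Δ_2 - Δ_1) = -114
Clamped end conditions give two more equations: 2h_0·M_0 + h_0·M_1 = 6(Δ_0 - s'(-1)) = -36 and h_2·M_2 + 2h_2·M_3 = 6(s'(3) - Δ_2) = 30.
Solving: M_0 = -471/11, M_1 = 546/11, M_2 = -393/11, M_3 = 279/11.
On [1, 3], with s_2(t) = a_2 + b_2·(t - 1) + c_2·(t - 1)² + d_2·(t - 1)³: c_2 = M_2/2 = -393/22, d_2 = (M_3 - M_2)/(6h_2) = 56/11, b_2 = Δ_2 - h_2(2M_2 + M_3)/6 = 103/11.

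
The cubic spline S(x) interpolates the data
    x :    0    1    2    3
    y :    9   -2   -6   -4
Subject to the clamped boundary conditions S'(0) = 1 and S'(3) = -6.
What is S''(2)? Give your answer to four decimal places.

11.7333

Put M_i = S'' at the i-th knot. Here h = (1, 1, 1) and Δ = (-11, -4, 2), so the interior equations h_(i-1)·M_(i-1) + 2(h_(i-1)+h_i)·M_i + h_i·M_(i+1) = 6(Δ_i − Δ_(i-1)) read
  1·M_0 + 4·M_1 + 1·M_2 = 6(Δ_1 - Δ_0) = 42
  1·M_1 + 4·M_2 + 1·M_3 = 6(Δ_2 - Δ_1) = 36
Clamped end conditions give two more equations: 2h_0·M_0 + h_0·M_1 = 6(Δ_0 - S'(0)) = -72 and h_2·M_2 + 2h_2·M_3 = 6(S'(3) - Δ_2) = -48.
Solving the tridiagonal system: M_0 = -682/15, M_1 = 284/15, M_2 = 176/15, M_3 = -448/15.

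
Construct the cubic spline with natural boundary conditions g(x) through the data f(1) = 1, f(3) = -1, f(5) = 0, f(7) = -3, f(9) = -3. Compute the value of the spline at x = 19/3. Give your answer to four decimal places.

-1.9577

Put σ_i = g'' at the i-th knot. Here h = (2, 2, 2, 2) and Δ = (-1, 1/2, -3/2, 0), so the interior equations h_(i-1)·σ_(i-1) + 2(h_(i-1)+h_i)·σ_i + h_i·σ_(i+1) = 6(Δ_i − Δ_(i-1)) read
  2·σ_0 + 8·σ_1 + 2·σ_2 = 6(Δ_1 - Δ_0) = 9
  2·σ_1 + 8·σ_2 + 2·σ_3 = 6(Δ_2 - Δ_1) = -12
  2·σ_2 + 8·σ_3 + 2·σ_4 = 6(Δ_3 - Δ_2) = 9
Natural end conditions: σ_0 = σ_4 = 0.
Forward elimination and back-substitution give σ_0 = 0, σ_1 = 12/7, σ_2 = -33/14, σ_3 = 12/7, σ_4 = 0.
On [5, 7], g(x) = 0 - 1/2·(x - 5) - 33/28·(x - 5)² + 19/56·(x - 5)³.
With (x - 5) = 4/3: g(19/3) = -370/189.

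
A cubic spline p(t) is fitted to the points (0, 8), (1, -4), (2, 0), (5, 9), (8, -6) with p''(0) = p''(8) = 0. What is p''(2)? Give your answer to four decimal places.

Write m_i for p''(x_i). With h_i = 1, 1, 3, 3 and divided differences Δ_i = -12, 4, 3, -5, the continuity of p' gives the tridiagonal system
  1·m_0 + 4·m_1 + 1·m_2 = 6(Δ_1 - Δ_0) = 96
  1·m_1 + 8·m_2 + 3·m_3 = 6(Δ_2 - Δ_1) = -6
  3·m_2 + 12·m_3 + 3·m_4 = 6(Δ_3 - Δ_2) = -48
Natural end conditions: m_0 = m_4 = 0.
Forward elimination and back-substitution give m_0 = 0, m_1 = 345/14, m_2 = -18/7, m_3 = -47/14, m_4 = 0.

-2.5714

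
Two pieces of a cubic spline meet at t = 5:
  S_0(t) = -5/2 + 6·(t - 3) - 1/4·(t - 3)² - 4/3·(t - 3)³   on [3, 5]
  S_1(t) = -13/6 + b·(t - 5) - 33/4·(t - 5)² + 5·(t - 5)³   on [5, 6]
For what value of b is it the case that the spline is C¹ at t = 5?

-11

S_0'(t) = 6 - 1/2·(t - 3) - 4·(t - 3)², so S_0'(5) = -11. On the right, S_1'(5) = b, so b = -11.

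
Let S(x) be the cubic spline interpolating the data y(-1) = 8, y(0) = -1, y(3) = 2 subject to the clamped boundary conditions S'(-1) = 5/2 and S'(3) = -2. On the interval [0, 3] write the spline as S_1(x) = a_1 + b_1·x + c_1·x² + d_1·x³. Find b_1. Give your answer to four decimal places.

-10.4375

Put M_i = S'' at the i-th knot. Here h = (1, 3) and Δ = (-9, 1), so the interior equations h_(i-1)·M_(i-1) + 2(h_(i-1)+h_i)·M_i + h_i·M_(i+1) = 6(Δ_i − Δ_(i-1)) read
  1·M_0 + 8·M_1 + 3·M_2 = 6(Δ_1 - Δ_0) = 60
Clamped end conditions give two more equations: 2h_0·M_0 + h_0·M_1 = 6(Δ_0 - S'(-1)) = -69 and h_1·M_1 + 2h_1·M_2 = 6(S'(3) - Δ_1) = -18.
Solving the tridiagonal system: M_0 = -345/8, M_1 = 69/4, M_2 = -93/8.
On [0, 3], with S_1(x) = a_1 + b_1·x + c_1·x² + d_1·x³: c_1 = M_1/2 = 69/8, d_1 = (M_2 - M_1)/(6h_1) = -77/48, b_1 = Δ_1 - h_1(2M_1 + M_2)/6 = -167/16.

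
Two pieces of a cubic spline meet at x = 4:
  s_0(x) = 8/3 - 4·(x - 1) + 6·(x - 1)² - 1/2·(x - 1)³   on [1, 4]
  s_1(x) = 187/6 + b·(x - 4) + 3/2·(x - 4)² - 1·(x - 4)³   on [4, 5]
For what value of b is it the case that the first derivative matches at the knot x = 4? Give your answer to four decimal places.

s_0'(x) = -4 + 12·(x - 1) - 3/2·(x - 1)², so s_0'(4) = 37/2. On the right, s_1'(4) = b, so b = 37/2.

18.5000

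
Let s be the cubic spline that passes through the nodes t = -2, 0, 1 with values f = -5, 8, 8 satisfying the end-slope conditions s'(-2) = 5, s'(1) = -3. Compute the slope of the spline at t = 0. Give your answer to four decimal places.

3.4167

With m_i denoting the second derivative at x_i, h_i = 2, 1, and Δ_i = (y_(i+1) − y_i)/h_i = 13/2, 0:
  2·m_0 + 6·m_1 + 1·m_2 = 6(Δ_1 - Δ_0) = -39
Clamped end conditions give two more equations: 2h_0·m_0 + h_0·m_1 = 6(Δ_0 - s'(-2)) = 9 and h_1·m_1 + 2h_1·m_2 = 6(s'(1) - Δ_1) = -18.
Forward elimination and back-substitution give m_0 = 73/12, m_1 = -23/3, m_2 = -31/6.
On [0, 1], s'(t) = b_1 + 2c_1·t + 3d_1·t² with b_1 = Δ_1 - h_1(2m_1 + m_2)/6 = 41/12, c_1 = m_1/2 = -23/6, d_1 = (m_2 - m_1)/(6h_1) = 5/12. So s'(0) = 41/12.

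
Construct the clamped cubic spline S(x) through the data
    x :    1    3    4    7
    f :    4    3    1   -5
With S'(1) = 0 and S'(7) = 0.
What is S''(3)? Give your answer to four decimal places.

-1.3571

Put m_i = S'' at the i-th knot. Here h = (2, 1, 3) and Δ = (-1/2, -2, -2), so the interior equations h_(i-1)·m_(i-1) + 2(h_(i-1)+h_i)·m_i + h_i·m_(i+1) = 6(Δ_i − Δ_(i-1)) read
  2·m_0 + 6·m_1 + 1·m_2 = 6(Δ_1 - Δ_0) = -9
  1·m_1 + 8·m_2 + 3·m_3 = 6(Δ_2 - Δ_1) = 0
Clamped end conditions give two more equations: 2h_0·m_0 + h_0·m_1 = 6(Δ_0 - S'(1)) = -3 and h_2·m_2 + 2h_2·m_3 = 6(S'(7) - Δ_2) = 12.
Hence m_0 = -1/14, m_1 = -19/14, m_2 = -5/7, m_3 = 33/14.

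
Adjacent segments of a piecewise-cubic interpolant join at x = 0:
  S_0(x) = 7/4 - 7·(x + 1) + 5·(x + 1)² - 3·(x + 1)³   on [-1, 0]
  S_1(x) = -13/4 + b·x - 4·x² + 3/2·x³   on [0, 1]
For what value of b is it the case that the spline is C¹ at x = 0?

-6

S_0'(x) = -7 + 10·(x + 1) - 9·(x + 1)², so S_0'(0) = -6. On the right, S_1'(0) = b, so b = -6.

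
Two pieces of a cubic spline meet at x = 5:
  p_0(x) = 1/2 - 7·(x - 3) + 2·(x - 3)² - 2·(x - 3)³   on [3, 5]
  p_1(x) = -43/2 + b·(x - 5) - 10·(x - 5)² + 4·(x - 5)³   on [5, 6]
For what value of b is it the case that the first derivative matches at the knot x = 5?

p_0'(x) = -7 + 4·(x - 3) - 6·(x - 3)², so p_0'(5) = -23. On the right, p_1'(5) = b, so b = -23.

-23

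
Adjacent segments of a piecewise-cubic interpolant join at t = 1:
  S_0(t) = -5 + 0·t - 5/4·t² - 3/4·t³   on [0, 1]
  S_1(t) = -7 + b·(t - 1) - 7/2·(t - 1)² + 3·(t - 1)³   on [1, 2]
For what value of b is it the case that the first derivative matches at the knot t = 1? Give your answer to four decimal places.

-4.7500

S_0'(t) = 0 - 5/2·t - 9/4·t², so S_0'(1) = -19/4. On the right, S_1'(1) = b, so b = -19/4.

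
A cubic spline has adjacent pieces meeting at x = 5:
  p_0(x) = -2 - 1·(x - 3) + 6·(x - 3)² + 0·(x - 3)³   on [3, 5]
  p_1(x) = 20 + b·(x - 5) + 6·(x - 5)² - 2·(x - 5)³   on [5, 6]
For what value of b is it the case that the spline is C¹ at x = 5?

23

p_0'(x) = -1 + 12·(x - 3) + 0·(x - 3)², so p_0'(5) = 23. On the right, p_1'(5) = b, so b = 23.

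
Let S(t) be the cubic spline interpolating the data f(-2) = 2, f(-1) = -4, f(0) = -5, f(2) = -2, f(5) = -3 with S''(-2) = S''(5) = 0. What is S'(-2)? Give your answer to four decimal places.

-7.1745

With M_i denoting the second derivative at x_i, h_i = 1, 1, 2, 3, and Δ_i = (y_(i+1) − y_i)/h_i = -6, -1, 3/2, -1/3:
  1·M_0 + 4·M_1 + 1·M_2 = 6(Δ_1 - Δ_0) = 30
  1·M_1 + 6·M_2 + 2·M_3 = 6(Δ_2 - Δ_1) = 15
  2·M_2 + 10·M_3 + 3·M_4 = 6(Δ_3 - Δ_2) = -11
Natural end conditions: M_0 = M_4 = 0.
Solving: M_0 = 0, M_1 = 754/107, M_2 = 194/107, M_3 = -313/214, M_4 = 0.
On [-2, -1], S'(t) = b_0 + 2c_0·(t + 2) + 3d_0·(t + 2)² with b_0 = Δ_0 - h_0(2M_0 + M_1)/6 = -2303/321, c_0 = M_0/2 = 0, d_0 = (M_1 - M_0)/(6h_0) = 377/321. So S'(-2) = -2303/321.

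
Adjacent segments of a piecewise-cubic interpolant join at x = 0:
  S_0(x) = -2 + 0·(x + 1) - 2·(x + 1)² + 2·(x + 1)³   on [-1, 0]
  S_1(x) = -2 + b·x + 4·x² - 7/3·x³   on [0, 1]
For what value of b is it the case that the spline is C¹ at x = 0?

S_0'(x) = 0 - 4·(x + 1) + 6·(x + 1)², so S_0'(0) = 2. On the right, S_1'(0) = b, so b = 2.

2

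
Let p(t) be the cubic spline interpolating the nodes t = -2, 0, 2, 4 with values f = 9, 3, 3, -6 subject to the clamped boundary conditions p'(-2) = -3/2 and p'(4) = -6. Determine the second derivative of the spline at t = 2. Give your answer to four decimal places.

-4.5000

Put m_i = p'' at the i-th knot. Here h = (2, 2, 2) and Δ = (-3, 0, -9/2), so the interior equations h_(i-1)·m_(i-1) + 2(h_(i-1)+h_i)·m_i + h_i·m_(i+1) = 6(Δ_i − Δ_(i-1)) read
  2·m_0 + 8·m_1 + 2·m_2 = 6(Δ_1 - Δ_0) = 18
  2·m_1 + 8·m_2 + 2·m_3 = 6(Δ_2 - Δ_1) = -27
Clamped end conditions give two more equations: 2h_0·m_0 + h_0·m_1 = 6(Δ_0 - p'(-2)) = -9 and h_2·m_2 + 2h_2·m_3 = 6(p'(4) - Δ_2) = -9.
Solving: m_0 = -9/2, m_1 = 9/2, m_2 = -9/2, m_3 = 0.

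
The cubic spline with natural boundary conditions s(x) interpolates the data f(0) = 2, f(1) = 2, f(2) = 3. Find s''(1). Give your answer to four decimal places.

1.5000

With σ_i denoting the second derivative at x_i, h_i = 1, 1, and Δ_i = (y_(i+1) − y_i)/h_i = 0, 1:
  1·σ_0 + 4·σ_1 + 1·σ_2 = 6(Δ_1 - Δ_0) = 6
Natural end conditions: σ_0 = σ_2 = 0.
Solving the tridiagonal system: σ_0 = 0, σ_1 = 3/2, σ_2 = 0.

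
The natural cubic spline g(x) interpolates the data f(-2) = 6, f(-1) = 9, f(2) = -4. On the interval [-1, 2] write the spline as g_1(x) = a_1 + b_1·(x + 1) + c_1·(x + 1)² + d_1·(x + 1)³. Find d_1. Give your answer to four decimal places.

Let M_i = g''(x_i). Step sizes h_i = 1, 3; slopes of the chords Δ_i = (y_(i+1) - y_i)/h_i = 3, -13/3.
  1·M_0 + 8·M_1 + 3·M_2 = 6(Δ_1 - Δ_0) = -44
Natural end conditions: M_0 = M_2 = 0.
Forward elimination and back-substitution give M_0 = 0, M_1 = -11/2, M_2 = 0.
On [-1, 2], with g_1(x) = a_1 + b_1·(x + 1) + c_1·(x + 1)² + d_1·(x + 1)³: c_1 = M_1/2 = -11/4, d_1 = (M_2 - M_1)/(6h_1) = 11/36, b_1 = Δ_1 - h_1(2M_1 + M_2)/6 = 7/6.

0.3056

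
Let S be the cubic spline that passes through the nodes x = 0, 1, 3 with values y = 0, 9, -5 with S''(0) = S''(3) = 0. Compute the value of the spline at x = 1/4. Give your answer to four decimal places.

With m_i denoting the second derivative at x_i, h_i = 1, 2, and Δ_i = (y_(i+1) − y_i)/h_i = 9, -7:
  1·m_0 + 6·m_1 + 2·m_2 = 6(Δ_1 - Δ_0) = -96
Natural end conditions: m_0 = m_2 = 0.
Solving: m_0 = 0, m_1 = -16, m_2 = 0.
On [0, 1], S(x) = 0 + 35/3·x + 0·x² - 8/3·x³.
With x = 1/4: S(1/4) = 23/8.

2.8750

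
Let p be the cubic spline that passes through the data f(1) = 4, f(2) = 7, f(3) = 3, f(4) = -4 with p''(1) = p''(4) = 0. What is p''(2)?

-10

With σ_i denoting the second derivative at x_i, h_i = 1, 1, 1, and Δ_i = (y_(i+1) − y_i)/h_i = 3, -4, -7:
  1·σ_0 + 4·σ_1 + 1·σ_2 = 6(Δ_1 - Δ_0) = -42
  1·σ_1 + 4·σ_2 + 1·σ_3 = 6(Δ_2 - Δ_1) = -18
Natural end conditions: σ_0 = σ_3 = 0.
Hence σ_0 = 0, σ_1 = -10, σ_2 = -2, σ_3 = 0.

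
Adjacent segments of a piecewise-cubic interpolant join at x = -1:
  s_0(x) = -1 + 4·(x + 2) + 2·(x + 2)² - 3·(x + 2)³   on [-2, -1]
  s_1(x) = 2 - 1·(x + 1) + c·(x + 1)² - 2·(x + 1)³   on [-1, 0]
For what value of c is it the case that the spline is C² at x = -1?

s_0''(x) = 4 - 18·(x + 2), so s_0''(-1) = -14. On the right, s_1''(-1) = 2c, so c = -7.

-7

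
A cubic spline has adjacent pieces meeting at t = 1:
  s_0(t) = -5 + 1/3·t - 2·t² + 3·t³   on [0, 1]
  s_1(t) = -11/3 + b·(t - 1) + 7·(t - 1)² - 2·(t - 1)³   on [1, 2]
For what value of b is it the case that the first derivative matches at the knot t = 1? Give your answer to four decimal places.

s_0'(t) = 1/3 - 4·t + 9·t², so s_0'(1) = 16/3. On the right, s_1'(1) = b, so b = 16/3.

5.3333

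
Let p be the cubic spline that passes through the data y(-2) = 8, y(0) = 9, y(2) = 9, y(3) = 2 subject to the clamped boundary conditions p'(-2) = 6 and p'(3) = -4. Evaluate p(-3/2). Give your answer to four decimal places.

Put σ_i = p'' at the i-th knot. Here h = (2, 2, 1) and Δ = (1/2, 0, -7), so the interior equations h_(i-1)·σ_(i-1) + 2(h_(i-1)+h_i)·σ_i + h_i·σ_(i+1) = 6(Δ_i − Δ_(i-1)) read
  2·σ_0 + 8·σ_1 + 2·σ_2 = 6(Δ_1 - Δ_0) = -3
  2·σ_1 + 6·σ_2 + 1·σ_3 = 6(Δ_2 - Δ_1) = -42
Clamped end conditions give two more equations: 2h_0·σ_0 + h_0·σ_1 = 6(Δ_0 - p'(-2)) = -33 and h_2·σ_2 + 2h_2·σ_3 = 6(p'(3) - Δ_2) = 18.
Forward elimination and back-substitution give σ_0 = -497/46, σ_1 = 235/46, σ_2 = -256/23, σ_3 = 335/23.
On [-2, 0], p(t) = 8 + 6·(t + 2) - 497/92·(t + 2)² + 61/46·(t + 2)³.
With (t + 2) = 1/2: p(-3/2) = 903/92.

9.8152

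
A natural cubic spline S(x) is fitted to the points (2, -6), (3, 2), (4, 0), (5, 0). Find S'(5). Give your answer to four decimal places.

1.2000

With σ_i denoting the second derivative at x_i, h_i = 1, 1, 1, and Δ_i = (y_(i+1) − y_i)/h_i = 8, -2, 0:
  1·σ_0 + 4·σ_1 + 1·σ_2 = 6(Δ_1 - Δ_0) = -60
  1·σ_1 + 4·σ_2 + 1·σ_3 = 6(Δ_2 - Δ_1) = 12
Natural end conditions: σ_0 = σ_3 = 0.
Hence σ_0 = 0, σ_1 = -84/5, σ_2 = 36/5, σ_3 = 0.
On [4, 5], S'(x) = b_2 + 2c_2·(x - 4) + 3d_2·(x - 4)² with b_2 = Δ_2 - h_2(2σ_2 + σ_3)/6 = -12/5, c_2 = σ_2/2 = 18/5, d_2 = (σ_3 - σ_2)/(6h_2) = -6/5. So S'(5) = 6/5.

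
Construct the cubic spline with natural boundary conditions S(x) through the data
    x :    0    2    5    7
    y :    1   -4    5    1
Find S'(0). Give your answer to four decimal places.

With M_i denoting the second derivative at x_i, h_i = 2, 3, 2, and Δ_i = (y_(i+1) − y_i)/h_i = -5/2, 3, -2:
  2·M_0 + 10·M_1 + 3·M_2 = 6(Δ_1 - Δ_0) = 33
  3·M_1 + 10·M_2 + 2·M_3 = 6(Δ_2 - Δ_1) = -30
Natural end conditions: M_0 = M_3 = 0.
Hence M_0 = 0, M_1 = 60/13, M_2 = -57/13, M_3 = 0.
On [0, 2], S'(x) = b_0 + 2c_0·x + 3d_0·x² with b_0 = Δ_0 - h_0(2M_0 + M_1)/6 = -105/26, c_0 = M_0/2 = 0, d_0 = (M_1 - M_0)/(6h_0) = 5/13. So S'(0) = -105/26.

-4.0385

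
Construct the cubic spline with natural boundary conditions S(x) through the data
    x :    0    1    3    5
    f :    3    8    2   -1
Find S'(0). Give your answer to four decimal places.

6.5227

With M_i denoting the second derivative at x_i, h_i = 1, 2, 2, and Δ_i = (y_(i+1) − y_i)/h_i = 5, -3, -3/2:
  1·M_0 + 6·M_1 + 2·M_2 = 6(Δ_1 - Δ_0) = -48
  2·M_1 + 8·M_2 + 2·M_3 = 6(Δ_2 - Δ_1) = 9
Natural end conditions: M_0 = M_3 = 0.
Forward elimination and back-substitution give M_0 = 0, M_1 = -201/22, M_2 = 75/22, M_3 = 0.
On [0, 1], S'(x) = b_0 + 2c_0·x + 3d_0·x² with b_0 = Δ_0 - h_0(2M_0 + M_1)/6 = 287/44, c_0 = M_0/2 = 0, d_0 = (M_1 - M_0)/(6h_0) = -67/44. So S'(0) = 287/44.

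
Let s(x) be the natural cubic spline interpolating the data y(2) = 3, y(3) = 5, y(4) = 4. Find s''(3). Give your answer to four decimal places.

Put M_i = s'' at the i-th knot. Here h = (1, 1) and Δ = (2, -1), so the interior equations h_(i-1)·M_(i-1) + 2(h_(i-1)+h_i)·M_i + h_i·M_(i+1) = 6(Δ_i − Δ_(i-1)) read
  1·M_0 + 4·M_1 + 1·M_2 = 6(Δ_1 - Δ_0) = -18
Natural end conditions: M_0 = M_2 = 0.
Solving: M_0 = 0, M_1 = -9/2, M_2 = 0.

-4.5000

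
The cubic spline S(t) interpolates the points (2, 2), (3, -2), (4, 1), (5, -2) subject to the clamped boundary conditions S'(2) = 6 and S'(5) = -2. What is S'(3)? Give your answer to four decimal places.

With m_i denoting the second derivative at x_i, h_i = 1, 1, 1, and Δ_i = (y_(i+1) − y_i)/h_i = -4, 3, -3:
  1·m_0 + 4·m_1 + 1·m_2 = 6(Δ_1 - Δ_0) = 42
  1·m_1 + 4·m_2 + 1·m_3 = 6(Δ_2 - Δ_1) = -36
Clamped end conditions give two more equations: 2h_0·m_0 + h_0·m_1 = 6(Δ_0 - S'(2)) = -60 and h_2·m_2 + 2h_2·m_3 = 6(S'(5) - Δ_2) = 6.
Solving the tridiagonal system: m_0 = -644/15, m_1 = 388/15, m_2 = -278/15, m_3 = 184/15.
On [3, 4], S'(t) = b_1 + 2c_1·(t - 3) + 3d_1·(t - 3)² with b_1 = Δ_1 - h_1(2m_1 + m_2)/6 = -38/15, c_1 = m_1/2 = 194/15, d_1 = (m_2 - m_1)/(6h_1) = -37/5. So S'(3) = -38/15.

-2.5333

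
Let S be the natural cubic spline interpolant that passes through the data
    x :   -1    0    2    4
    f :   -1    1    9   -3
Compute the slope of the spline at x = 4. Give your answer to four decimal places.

Write m_i for S''(x_i). With h_i = 1, 2, 2 and divided differences Δ_i = 2, 4, -6, the continuity of S' gives the tridiagonal system
  1·m_0 + 6·m_1 + 2·m_2 = 6(Δ_1 - Δ_0) = 12
  2·m_1 + 8·m_2 + 2·m_3 = 6(Δ_2 - Δ_1) = -60
Natural end conditions: m_0 = m_3 = 0.
Hence m_0 = 0, m_1 = 54/11, m_2 = -96/11, m_3 = 0.
On [2, 4], S'(x) = b_2 + 2c_2·(x - 2) + 3d_2·(x - 2)² with b_2 = Δ_2 - h_2(2m_2 + m_3)/6 = -2/11, c_2 = m_2/2 = -48/11, d_2 = (m_3 - m_2)/(6h_2) = 8/11. So S'(4) = -98/11.

-8.9091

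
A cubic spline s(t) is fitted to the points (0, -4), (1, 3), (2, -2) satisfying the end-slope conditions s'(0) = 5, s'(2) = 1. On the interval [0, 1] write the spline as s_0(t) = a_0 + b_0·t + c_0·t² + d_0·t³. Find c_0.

11

With M_i denoting the second derivative at x_i, h_i = 1, 1, and Δ_i = (y_(i+1) − y_i)/h_i = 7, -5:
  1·M_0 + 4·M_1 + 1·M_2 = 6(Δ_1 - Δ_0) = -72
Clamped end conditions give two more equations: 2h_0·M_0 + h_0·M_1 = 6(Δ_0 - s'(0)) = 12 and h_1·M_1 + 2h_1·M_2 = 6(s'(2) - Δ_1) = 36.
Solving the tridiagonal system: M_0 = 22, M_1 = -32, M_2 = 34.
On [0, 1], with s_0(t) = a_0 + b_0·t + c_0·t² + d_0·t³: c_0 = M_0/2 = 11, d_0 = (M_1 - M_0)/(6h_0) = -9, b_0 = Δ_0 - h_0(2M_0 + M_1)/6 = 5.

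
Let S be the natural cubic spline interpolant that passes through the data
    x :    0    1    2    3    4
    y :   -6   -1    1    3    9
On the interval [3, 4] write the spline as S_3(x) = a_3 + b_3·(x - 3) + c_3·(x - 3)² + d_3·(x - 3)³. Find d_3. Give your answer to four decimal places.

Let M_i = S''(x_i). Step sizes h_i = 1, 1, 1, 1; slopes of the chords Δ_i = (y_(i+1) - y_i)/h_i = 5, 2, 2, 6.
  1·M_0 + 4·M_1 + 1·M_2 = 6(Δ_1 - Δ_0) = -18
  1·M_1 + 4·M_2 + 1·M_3 = 6(Δ_2 - Δ_1) = 0
  1·M_2 + 4·M_3 + 1·M_4 = 6(Δ_3 - Δ_2) = 24
Natural end conditions: M_0 = M_4 = 0.
Forward elimination and back-substitution give M_0 = 0, M_1 = -123/28, M_2 = -3/7, M_3 = 171/28, M_4 = 0.
On [3, 4], with S_3(x) = a_3 + b_3·(x - 3) + c_3·(x - 3)² + d_3·(x - 3)³: c_3 = M_3/2 = 171/56, d_3 = (M_4 - M_3)/(6h_3) = -57/56, b_3 = Δ_3 - h_3(2M_3 + M_4)/6 = 111/28.

-1.0179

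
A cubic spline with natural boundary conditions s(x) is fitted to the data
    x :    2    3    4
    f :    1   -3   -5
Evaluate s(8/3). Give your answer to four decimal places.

-1.8519

Write M_i for s''(x_i). With h_i = 1, 1 and divided differences Δ_i = -4, -2, the continuity of s' gives the tridiagonal system
  1·M_0 + 4·M_1 + 1·M_2 = 6(Δ_1 - Δ_0) = 12
Natural end conditions: M_0 = M_2 = 0.
Solving: M_0 = 0, M_1 = 3, M_2 = 0.
On [2, 3], s(x) = 1 - 9/2·(x - 2) + 0·(x - 2)² + 1/2·(x - 2)³.
With (x - 2) = 2/3: s(8/3) = -50/27.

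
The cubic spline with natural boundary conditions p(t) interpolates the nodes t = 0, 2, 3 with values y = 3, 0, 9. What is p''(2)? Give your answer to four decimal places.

Put M_i = p'' at the i-th knot. Here h = (2, 1) and Δ = (-3/2, 9), so the interior equations h_(i-1)·M_(i-1) + 2(h_(i-1)+h_i)·M_i + h_i·M_(i+1) = 6(Δ_i − Δ_(i-1)) read
  2·M_0 + 6·M_1 + 1·M_2 = 6(Δ_1 - Δ_0) = 63
Natural end conditions: M_0 = M_2 = 0.
Forward elimination and back-substitution give M_0 = 0, M_1 = 21/2, M_2 = 0.

10.5000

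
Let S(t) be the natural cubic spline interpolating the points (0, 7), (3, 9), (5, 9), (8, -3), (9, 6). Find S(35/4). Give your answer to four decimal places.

With σ_i denoting the second derivative at x_i, h_i = 3, 2, 3, 1, and Δ_i = (y_(i+1) − y_i)/h_i = 2/3, 0, -4, 9:
  3·σ_0 + 10·σ_1 + 2·σ_2 = 6(Δ_1 - Δ_0) = -4
  2·σ_1 + 10·σ_2 + 3·σ_3 = 6(Δ_2 - Δ_1) = -24
  3·σ_2 + 8·σ_3 + 1·σ_4 = 6(Δ_3 - Δ_2) = 78
Natural end conditions: σ_0 = σ_4 = 0.
Forward elimination and back-substitution give σ_0 = 0, σ_1 = 284/339, σ_2 = -2098/339, σ_3 = 1364/113, σ_4 = 0.
On [8, 9], S(t) = -3 + 1687/339·(t - 8) + 682/113·(t - 8)² - 682/339·(t - 8)³.
With (t - 8) = 3/4: S(35/4) = 11855/3616.

3.2785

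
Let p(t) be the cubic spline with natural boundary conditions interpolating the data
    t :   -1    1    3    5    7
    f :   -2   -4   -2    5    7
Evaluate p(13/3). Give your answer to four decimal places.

2.8241

Write M_i for p''(x_i). With h_i = 2, 2, 2, 2 and divided differences Δ_i = -1, 1, 7/2, 1, the continuity of p' gives the tridiagonal system
  2·M_0 + 8·M_1 + 2·M_2 = 6(Δ_1 - Δ_0) = 12
  2·M_1 + 8·M_2 + 2·M_3 = 6(Δ_2 - Δ_1) = 15
  2·M_2 + 8·M_3 + 2·M_4 = 6(Δ_3 - Δ_2) = -15
Natural end conditions: M_0 = M_4 = 0.
Hence M_0 = 0, M_1 = 15/16, M_2 = 9/4, M_3 = -39/16, M_4 = 0.
On [3, 5], p(t) = -2 + 45/16·(t - 3) + 9/8·(t - 3)² - 25/64·(t - 3)³.
With (t - 3) = 4/3: p(13/3) = 305/108.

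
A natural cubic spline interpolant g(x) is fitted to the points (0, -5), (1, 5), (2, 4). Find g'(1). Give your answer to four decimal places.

With M_i denoting the second derivative at x_i, h_i = 1, 1, and Δ_i = (y_(i+1) − y_i)/h_i = 10, -1:
  1·M_0 + 4·M_1 + 1·M_2 = 6(Δ_1 - Δ_0) = -66
Natural end conditions: M_0 = M_2 = 0.
Forward elimination and back-substitution give M_0 = 0, M_1 = -33/2, M_2 = 0.
On [1, 2], g'(x) = b_1 + 2c_1·(x - 1) + 3d_1·(x - 1)² with b_1 = Δ_1 - h_1(2M_1 + M_2)/6 = 9/2, c_1 = M_1/2 = -33/4, d_1 = (M_2 - M_1)/(6h_1) = 11/4. So g'(1) = 9/2.

4.5000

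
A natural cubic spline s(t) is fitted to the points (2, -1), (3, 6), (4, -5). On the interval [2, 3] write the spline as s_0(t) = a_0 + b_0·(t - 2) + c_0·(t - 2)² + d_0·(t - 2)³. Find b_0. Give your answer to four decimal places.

11.5000

Put m_i = s'' at the i-th knot. Here h = (1, 1) and Δ = (7, -11), so the interior equations h_(i-1)·m_(i-1) + 2(h_(i-1)+h_i)·m_i + h_i·m_(i+1) = 6(Δ_i − Δ_(i-1)) read
  1·m_0 + 4·m_1 + 1·m_2 = 6(Δ_1 - Δ_0) = -108
Natural end conditions: m_0 = m_2 = 0.
Forward elimination and back-substitution give m_0 = 0, m_1 = -27, m_2 = 0.
On [2, 3], with s_0(t) = a_0 + b_0·(t - 2) + c_0·(t - 2)² + d_0·(t - 2)³: c_0 = m_0/2 = 0, d_0 = (m_1 - m_0)/(6h_0) = -9/2, b_0 = Δ_0 - h_0(2m_0 + m_1)/6 = 23/2.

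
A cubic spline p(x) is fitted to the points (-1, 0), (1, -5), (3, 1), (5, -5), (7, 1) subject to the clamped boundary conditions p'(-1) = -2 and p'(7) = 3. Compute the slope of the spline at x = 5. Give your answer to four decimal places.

-0.7411

Let m_i = p''(x_i). Step sizes h_i = 2, 2, 2, 2; slopes of the chords Δ_i = (y_(i+1) - y_i)/h_i = -5/2, 3, -3, 3.
  2·m_0 + 8·m_1 + 2·m_2 = 6(Δ_1 - Δ_0) = 33
  2·m_1 + 8·m_2 + 2·m_3 = 6(Δ_2 - Δ_1) = -36
  2·m_2 + 8·m_3 + 2·m_4 = 6(Δ_3 - Δ_2) = 36
Clamped end conditions give two more equations: 2h_0·m_0 + h_0·m_1 = 6(Δ_0 - p'(-1)) = -3 and h_3·m_3 + 2h_3·m_4 = 6(p'(7) - Δ_3) = 0.
Forward elimination and back-substitution give m_0 = -491/112, m_1 = 407/56, m_2 = -131/16, m_3 = 419/56, m_4 = -419/112.
On [5, 7], p'(x) = b_3 + 2c_3·(x - 5) + 3d_3·(x - 5)² with b_3 = Δ_3 - h_3(2m_3 + m_4)/6 = -83/112, c_3 = m_3/2 = 419/112, d_3 = (m_4 - m_3)/(6h_3) = -419/448. So p'(5) = -83/112.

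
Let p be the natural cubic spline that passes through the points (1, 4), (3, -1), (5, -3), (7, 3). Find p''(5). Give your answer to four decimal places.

2.9000

Let σ_i = p''(x_i). Step sizes h_i = 2, 2, 2; slopes of the chords Δ_i = (y_(i+1) - y_i)/h_i = -5/2, -1, 3.
  2·σ_0 + 8·σ_1 + 2·σ_2 = 6(Δ_1 - Δ_0) = 9
  2·σ_1 + 8·σ_2 + 2·σ_3 = 6(Δ_2 - Δ_1) = 24
Natural end conditions: σ_0 = σ_3 = 0.
Hence σ_0 = 0, σ_1 = 2/5, σ_2 = 29/10, σ_3 = 0.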